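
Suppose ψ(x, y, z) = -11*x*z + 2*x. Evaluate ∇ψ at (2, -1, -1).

∂ψ/∂x = -11*z + 2
∂ψ/∂y = 0
∂ψ/∂z = -11*x
∇ψ = (-11*z + 2, 0, -11*x)
At (2, -1, -1): (13, 0, -22).

(13, 0, -22)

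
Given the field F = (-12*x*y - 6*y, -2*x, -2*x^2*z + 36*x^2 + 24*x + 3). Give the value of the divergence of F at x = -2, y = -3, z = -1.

∂F₁/∂x = -12*y
∂F₂/∂y = 0
∂F₃/∂z = -2*x^2
∇·F = -2*x^2 - 12*y
At (-2, -3, -1): 28.

28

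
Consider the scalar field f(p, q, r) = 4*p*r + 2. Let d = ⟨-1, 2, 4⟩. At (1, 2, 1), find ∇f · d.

∂f/∂p = 4*r
∂f/∂q = 0
∂f/∂r = 4*p
∇f at (1, 2, 1) = (4, 0, 4)
∇f · d = (4)(-1) + (0)(2) + (4)(4) = 12

12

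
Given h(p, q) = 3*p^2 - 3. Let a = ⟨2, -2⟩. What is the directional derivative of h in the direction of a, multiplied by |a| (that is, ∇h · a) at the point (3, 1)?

∂h/∂p = 6*p
∂h/∂q = 0
∇h at (3, 1) = (18, 0)
∇h · a = (18)(2) + (0)(-2) = 36

36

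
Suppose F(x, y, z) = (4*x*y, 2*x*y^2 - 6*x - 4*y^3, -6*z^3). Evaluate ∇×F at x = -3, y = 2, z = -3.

(0, 0, 14)

(∇×F)₁ = ∂F₃/∂y − ∂F₂/∂z = 0
(∇×F)₂ = ∂F₁/∂z − ∂F₃/∂x = 0
(∇×F)₃ = ∂F₂/∂x − ∂F₁/∂y = -4*x + 2*y^2 - 6
∇×F = (0, 0, -4*x + 2*y^2 - 6)
At (-3, 2, -3): (0, 0, 14).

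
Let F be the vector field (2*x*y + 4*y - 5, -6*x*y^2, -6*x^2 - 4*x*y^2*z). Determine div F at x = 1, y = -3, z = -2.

-6

∂F₁/∂x = 2*y
∂F₂/∂y = -12*x*y
∂F₃/∂z = -4*x*y^2
∇·F = -4*x*y^2 - 12*x*y + 2*y
At (1, -3, -2): -6.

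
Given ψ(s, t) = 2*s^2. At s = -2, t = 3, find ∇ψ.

∂ψ/∂s = 4*s
∂ψ/∂t = 0
∇ψ = (4*s, 0)
At (-2, 3): (-8, 0).

(-8, 0)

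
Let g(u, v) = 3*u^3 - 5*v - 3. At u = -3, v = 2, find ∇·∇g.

-54

∂²g/∂u² = 18*u
∂²g/∂v² = 0
∇²g = 18*u
At (-3, 2): -54.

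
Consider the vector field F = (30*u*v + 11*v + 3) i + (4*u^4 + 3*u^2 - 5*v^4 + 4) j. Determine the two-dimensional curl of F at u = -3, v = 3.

∂F₂/∂u = 16*u^3 + 6*u
∂F₁/∂v = 30*u + 11
Scalar curl = 16*u^3 - 24*u - 11
At (-3, 3): -371.

-371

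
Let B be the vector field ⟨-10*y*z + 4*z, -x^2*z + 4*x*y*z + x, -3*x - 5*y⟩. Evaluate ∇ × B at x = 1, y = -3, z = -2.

(∇×B)₁ = ∂B₃/∂y − ∂B₂/∂z = x^2 - 4*x*y - 5
(∇×B)₂ = ∂B₁/∂z − ∂B₃/∂x = -10*y + 7
(∇×B)₃ = ∂B₂/∂x − ∂B₁/∂y = -2*x*z + 4*y*z + 10*z + 1
∇×B = (x^2 - 4*x*y - 5, -10*y + 7, -2*x*z + 4*y*z + 10*z + 1)
At (1, -3, -2): (8, 37, 9).

(8, 37, 9)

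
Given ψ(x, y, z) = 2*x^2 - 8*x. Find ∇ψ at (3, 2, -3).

(4, 0, 0)

∂ψ/∂x = 4*x - 8
∂ψ/∂y = 0
∂ψ/∂z = 0
∇ψ = (4*x - 8, 0, 0)
At (3, 2, -3): (4, 0, 0).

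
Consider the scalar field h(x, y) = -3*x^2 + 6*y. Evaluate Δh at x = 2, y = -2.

-6

∂²h/∂x² = -6
∂²h/∂y² = 0
∇²h = -6
At (2, -2): -6.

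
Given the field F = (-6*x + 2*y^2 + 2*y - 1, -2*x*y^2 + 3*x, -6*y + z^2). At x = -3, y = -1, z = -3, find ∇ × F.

(-6, 0, 3)

(∇×F)₁ = ∂F₃/∂y − ∂F₂/∂z = -6
(∇×F)₂ = ∂F₁/∂z − ∂F₃/∂x = 0
(∇×F)₃ = ∂F₂/∂x − ∂F₁/∂y = -2*y^2 - 4*y + 1
∇×F = (-6, 0, -2*y^2 - 4*y + 1)
At (-3, -1, -3): (-6, 0, 3).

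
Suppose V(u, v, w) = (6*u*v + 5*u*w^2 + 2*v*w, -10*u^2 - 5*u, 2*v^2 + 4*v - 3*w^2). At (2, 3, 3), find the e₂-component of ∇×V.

(∇×V)_2 = ∂V₁/∂w − ∂V₃/∂u
= 10*u*w + 2*v − (0)
= 10*u*w + 2*v
At (2, 3, 3): 66.

66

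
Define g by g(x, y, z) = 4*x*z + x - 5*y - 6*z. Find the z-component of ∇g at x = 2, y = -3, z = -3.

(∇g)_3 = ∂g/∂z = 4*x - 6
At (2, -3, -3): 2.

2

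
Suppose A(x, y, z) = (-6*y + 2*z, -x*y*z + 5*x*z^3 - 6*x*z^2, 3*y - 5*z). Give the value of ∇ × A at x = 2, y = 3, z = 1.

(∇×A)₁ = ∂A₃/∂y − ∂A₂/∂z = x*y - 15*x*z^2 + 12*x*z + 3
(∇×A)₂ = ∂A₁/∂z − ∂A₃/∂x = 2
(∇×A)₃ = ∂A₂/∂x − ∂A₁/∂y = -y*z + 5*z^3 - 6*z^2 + 6
∇×A = (x*y - 15*x*z^2 + 12*x*z + 3, 2, -y*z + 5*z^3 - 6*z^2 + 6)
At (2, 3, 1): (3, 2, 2).

(3, 2, 2)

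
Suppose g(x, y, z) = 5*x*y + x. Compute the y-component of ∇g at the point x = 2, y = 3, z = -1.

10

(∇g)_2 = ∂g/∂y = 5*x
At (2, 3, -1): 10.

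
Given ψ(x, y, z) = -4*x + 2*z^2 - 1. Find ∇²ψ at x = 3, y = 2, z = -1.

∂²ψ/∂x² = 0
∂²ψ/∂y² = 0
∂²ψ/∂z² = 4
∇²ψ = 4
At (3, 2, -1): 4.

4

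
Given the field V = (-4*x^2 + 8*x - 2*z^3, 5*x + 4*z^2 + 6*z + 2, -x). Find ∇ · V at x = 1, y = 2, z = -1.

0

∂V₁/∂x = -8*x + 8
∂V₂/∂y = 0
∂V₃/∂z = 0
∇·V = -8*x + 8
At (1, 2, -1): 0.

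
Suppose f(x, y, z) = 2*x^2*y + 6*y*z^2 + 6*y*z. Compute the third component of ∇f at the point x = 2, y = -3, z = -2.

54

(∇f)_3 = ∂f/∂z = 12*y*z + 6*y
At (2, -3, -2): 54.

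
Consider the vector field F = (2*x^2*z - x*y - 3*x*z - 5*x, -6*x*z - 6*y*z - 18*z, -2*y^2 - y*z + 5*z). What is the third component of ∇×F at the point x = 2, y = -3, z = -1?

8

(∇×F)_3 = ∂F₂/∂x − ∂F₁/∂y
= -6*z − (-x)
= x - 6*z
At (2, -3, -1): 8.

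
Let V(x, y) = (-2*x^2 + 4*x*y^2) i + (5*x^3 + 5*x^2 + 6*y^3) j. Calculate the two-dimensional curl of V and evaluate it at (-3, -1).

81

∂V₂/∂x = 15*x^2 + 10*x
∂V₁/∂y = 8*x*y
Scalar curl = 15*x^2 - 8*x*y + 10*x
At (-3, -1): 81.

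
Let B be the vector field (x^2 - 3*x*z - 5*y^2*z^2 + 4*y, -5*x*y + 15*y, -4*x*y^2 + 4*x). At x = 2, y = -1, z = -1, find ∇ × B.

(16, 4, -9)

(∇×B)₁ = ∂B₃/∂y − ∂B₂/∂z = -8*x*y
(∇×B)₂ = ∂B₁/∂z − ∂B₃/∂x = -3*x - 10*y^2*z + 4*y^2 - 4
(∇×B)₃ = ∂B₂/∂x − ∂B₁/∂y = 10*y*z^2 - 5*y - 4
∇×B = (-8*x*y, -3*x - 10*y^2*z + 4*y^2 - 4, 10*y*z^2 - 5*y - 4)
At (2, -1, -1): (16, 4, -9).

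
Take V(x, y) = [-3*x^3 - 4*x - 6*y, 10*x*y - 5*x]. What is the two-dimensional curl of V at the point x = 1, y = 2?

∂V₂/∂x = 10*y - 5
∂V₁/∂y = -6
Scalar curl = 10*y + 1
At (1, 2): 21.

21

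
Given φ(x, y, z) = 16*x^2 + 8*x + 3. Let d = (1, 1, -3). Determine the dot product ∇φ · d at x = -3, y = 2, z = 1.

∂φ/∂x = 32*x + 8
∂φ/∂y = 0
∂φ/∂z = 0
∇φ at (-3, 2, 1) = (-88, 0, 0)
∇φ · d = (-88)(1) + (0)(1) + (0)(-3) = -88

-88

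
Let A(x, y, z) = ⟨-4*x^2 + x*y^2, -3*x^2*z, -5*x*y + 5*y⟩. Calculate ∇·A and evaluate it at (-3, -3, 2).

33

∂A₁/∂x = -8*x + y^2
∂A₂/∂y = 0
∂A₃/∂z = 0
∇·A = -8*x + y^2
At (-3, -3, 2): 33.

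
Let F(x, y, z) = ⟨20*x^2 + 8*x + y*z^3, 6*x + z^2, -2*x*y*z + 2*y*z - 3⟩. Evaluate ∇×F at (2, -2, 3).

(-12, -66, -21)

(∇×F)₁ = ∂F₃/∂y − ∂F₂/∂z = -2*x*z
(∇×F)₂ = ∂F₁/∂z − ∂F₃/∂x = 3*y*z^2 + 2*y*z
(∇×F)₃ = ∂F₂/∂x − ∂F₁/∂y = -z^3 + 6
∇×F = (-2*x*z, 3*y*z^2 + 2*y*z, -z^3 + 6)
At (2, -2, 3): (-12, -66, -21).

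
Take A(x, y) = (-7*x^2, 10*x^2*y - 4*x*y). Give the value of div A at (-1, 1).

∂A₁/∂x = -14*x
∂A₂/∂y = 10*x^2 - 4*x
∇·A = 10*x^2 - 18*x
At (-1, 1): 28.

28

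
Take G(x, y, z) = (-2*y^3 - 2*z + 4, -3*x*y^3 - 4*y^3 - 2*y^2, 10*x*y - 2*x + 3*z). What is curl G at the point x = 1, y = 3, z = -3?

(∇×G)₁ = ∂G₃/∂y − ∂G₂/∂z = 10*x
(∇×G)₂ = ∂G₁/∂z − ∂G₃/∂x = -10*y
(∇×G)₃ = ∂G₂/∂x − ∂G₁/∂y = -3*y^3 + 6*y^2
∇×G = (10*x, -10*y, -3*y^3 + 6*y^2)
At (1, 3, -3): (10, -30, -27).

(10, -30, -27)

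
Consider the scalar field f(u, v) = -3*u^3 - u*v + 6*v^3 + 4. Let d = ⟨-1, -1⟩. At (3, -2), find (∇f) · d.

∂f/∂u = -9*u^2 - v
∂f/∂v = -u + 18*v^2
∇f at (3, -2) = (-79, 69)
∇f · d = (-79)(-1) + (69)(-1) = 10

10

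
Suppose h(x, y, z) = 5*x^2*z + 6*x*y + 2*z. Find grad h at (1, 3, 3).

∂h/∂x = 10*x*z + 6*y
∂h/∂y = 6*x
∂h/∂z = 5*x^2 + 2
∇h = (10*x*z + 6*y, 6*x, 5*x^2 + 2)
At (1, 3, 3): (48, 6, 7).

(48, 6, 7)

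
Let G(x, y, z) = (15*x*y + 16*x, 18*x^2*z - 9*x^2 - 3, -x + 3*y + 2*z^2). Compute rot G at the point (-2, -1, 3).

(-69, 1, -150)

(∇×G)₁ = ∂G₃/∂y − ∂G₂/∂z = -18*x^2 + 3
(∇×G)₂ = ∂G₁/∂z − ∂G₃/∂x = 1
(∇×G)₃ = ∂G₂/∂x − ∂G₁/∂y = 36*x*z - 33*x
∇×G = (-18*x^2 + 3, 1, 36*x*z - 33*x)
At (-2, -1, 3): (-69, 1, -150).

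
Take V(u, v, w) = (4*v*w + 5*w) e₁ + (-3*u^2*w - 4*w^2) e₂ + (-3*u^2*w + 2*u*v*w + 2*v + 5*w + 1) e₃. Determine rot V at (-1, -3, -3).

(-13, -7, -6)

(∇×V)₁ = ∂V₃/∂v − ∂V₂/∂w = 3*u^2 + 2*u*w + 8*w + 2
(∇×V)₂ = ∂V₁/∂w − ∂V₃/∂u = 6*u*w - 2*v*w + 4*v + 5
(∇×V)₃ = ∂V₂/∂u − ∂V₁/∂v = -6*u*w - 4*w
∇×V = (3*u^2 + 2*u*w + 8*w + 2, 6*u*w - 2*v*w + 4*v + 5, -6*u*w - 4*w)
At (-1, -3, -3): (-13, -7, -6).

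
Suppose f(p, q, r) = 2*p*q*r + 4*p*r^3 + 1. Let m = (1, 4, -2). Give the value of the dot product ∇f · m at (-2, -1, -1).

∂f/∂p = 2*q*r + 4*r^3
∂f/∂q = 2*p*r
∂f/∂r = 2*p*q + 12*p*r^2
∇f at (-2, -1, -1) = (-2, 4, -20)
∇f · m = (-2)(1) + (4)(4) + (-20)(-2) = 54

54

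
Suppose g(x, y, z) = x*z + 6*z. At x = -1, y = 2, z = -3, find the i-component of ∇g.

-3

(∇g)_1 = ∂g/∂x = z
At (-1, 2, -3): -3.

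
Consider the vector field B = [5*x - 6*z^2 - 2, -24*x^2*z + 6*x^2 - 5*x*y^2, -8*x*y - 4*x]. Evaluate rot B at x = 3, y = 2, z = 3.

(∇×B)₁ = ∂B₃/∂y − ∂B₂/∂z = 24*x^2 - 8*x
(∇×B)₂ = ∂B₁/∂z − ∂B₃/∂x = 8*y - 12*z + 4
(∇×B)₃ = ∂B₂/∂x − ∂B₁/∂y = -48*x*z + 12*x - 5*y^2
∇×B = (24*x^2 - 8*x, 8*y - 12*z + 4, -48*x*z + 12*x - 5*y^2)
At (3, 2, 3): (192, -16, -416).

(192, -16, -416)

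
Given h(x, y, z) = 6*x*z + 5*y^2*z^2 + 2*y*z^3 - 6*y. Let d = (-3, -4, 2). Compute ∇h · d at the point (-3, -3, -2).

∂h/∂x = 6*z
∂h/∂y = 10*y*z^2 + 2*z^3 - 6
∂h/∂z = 6*x + 10*y^2*z + 6*y*z^2
∇h at (-3, -3, -2) = (-12, -142, -270)
∇h · d = (-12)(-3) + (-142)(-4) + (-270)(2) = 64

64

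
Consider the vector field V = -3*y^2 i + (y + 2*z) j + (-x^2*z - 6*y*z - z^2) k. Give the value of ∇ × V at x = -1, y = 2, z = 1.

(-8, -2, 12)

(∇×V)₁ = ∂V₃/∂y − ∂V₂/∂z = -6*z - 2
(∇×V)₂ = ∂V₁/∂z − ∂V₃/∂x = 2*x*z
(∇×V)₃ = ∂V₂/∂x − ∂V₁/∂y = 6*y
∇×V = (-6*z - 2, 2*x*z, 6*y)
At (-1, 2, 1): (-8, -2, 12).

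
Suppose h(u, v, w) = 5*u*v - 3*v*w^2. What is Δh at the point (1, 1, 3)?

∂²h/∂u² = 0
∂²h/∂v² = 0
∂²h/∂w² = -6*v
∇²h = -6*v
At (1, 1, 3): -6.

-6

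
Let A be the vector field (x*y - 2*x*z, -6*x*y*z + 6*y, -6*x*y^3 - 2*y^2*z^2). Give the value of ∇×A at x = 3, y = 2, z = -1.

(-188, 42, 9)

(∇×A)₁ = ∂A₃/∂y − ∂A₂/∂z = -18*x*y^2 + 6*x*y - 4*y*z^2
(∇×A)₂ = ∂A₁/∂z − ∂A₃/∂x = -2*x + 6*y^3
(∇×A)₃ = ∂A₂/∂x − ∂A₁/∂y = -x - 6*y*z
∇×A = (-18*x*y^2 + 6*x*y - 4*y*z^2, -2*x + 6*y^3, -x - 6*y*z)
At (3, 2, -1): (-188, 42, 9).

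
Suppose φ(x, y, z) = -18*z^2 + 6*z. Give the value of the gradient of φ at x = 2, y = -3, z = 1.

(0, 0, -30)

∂φ/∂x = 0
∂φ/∂y = 0
∂φ/∂z = -36*z + 6
∇φ = (0, 0, -36*z + 6)
At (2, -3, 1): (0, 0, -30).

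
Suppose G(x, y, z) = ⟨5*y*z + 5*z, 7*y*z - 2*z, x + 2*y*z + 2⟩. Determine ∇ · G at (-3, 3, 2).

∂G₁/∂x = 0
∂G₂/∂y = 7*z
∂G₃/∂z = 2*y
∇·G = 2*y + 7*z
At (-3, 3, 2): 20.

20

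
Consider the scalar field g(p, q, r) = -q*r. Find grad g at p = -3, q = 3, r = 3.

∂g/∂p = 0
∂g/∂q = -r
∂g/∂r = -q
∇g = (0, -r, -q)
At (-3, 3, 3): (0, -3, -3).

(0, -3, -3)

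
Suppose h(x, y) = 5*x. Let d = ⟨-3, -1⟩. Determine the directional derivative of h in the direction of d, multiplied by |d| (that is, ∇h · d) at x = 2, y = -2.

-15

∂h/∂x = 5
∂h/∂y = 0
∇h at (2, -2) = (5, 0)
∇h · d = (5)(-3) + (0)(-1) = -15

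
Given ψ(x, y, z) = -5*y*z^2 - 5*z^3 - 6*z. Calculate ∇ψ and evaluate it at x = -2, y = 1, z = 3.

(0, -45, -171)

∂ψ/∂x = 0
∂ψ/∂y = -5*z^2
∂ψ/∂z = -10*y*z - 15*z^2 - 6
∇ψ = (0, -5*z^2, -10*y*z - 15*z^2 - 6)
At (-2, 1, 3): (0, -45, -171).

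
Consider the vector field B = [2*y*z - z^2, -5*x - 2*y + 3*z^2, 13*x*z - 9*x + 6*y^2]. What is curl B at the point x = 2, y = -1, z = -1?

(-6, 22, -3)

(∇×B)₁ = ∂B₃/∂y − ∂B₂/∂z = 12*y - 6*z
(∇×B)₂ = ∂B₁/∂z − ∂B₃/∂x = 2*y - 15*z + 9
(∇×B)₃ = ∂B₂/∂x − ∂B₁/∂y = -2*z - 5
∇×B = (12*y - 6*z, 2*y - 15*z + 9, -2*z - 5)
At (2, -1, -1): (-6, 22, -3).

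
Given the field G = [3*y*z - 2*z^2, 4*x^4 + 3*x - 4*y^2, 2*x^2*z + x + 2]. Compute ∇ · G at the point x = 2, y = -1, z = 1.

16

∂G₁/∂x = 0
∂G₂/∂y = -8*y
∂G₃/∂z = 2*x^2
∇·G = 2*x^2 - 8*y
At (2, -1, 1): 16.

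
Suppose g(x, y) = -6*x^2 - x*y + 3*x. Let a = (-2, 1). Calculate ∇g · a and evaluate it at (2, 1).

42

∂g/∂x = -12*x - y + 3
∂g/∂y = -x
∇g at (2, 1) = (-22, -2)
∇g · a = (-22)(-2) + (-2)(1) = 42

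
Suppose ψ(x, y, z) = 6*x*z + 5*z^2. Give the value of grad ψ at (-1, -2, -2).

∂ψ/∂x = 6*z
∂ψ/∂y = 0
∂ψ/∂z = 6*x + 10*z
∇ψ = (6*z, 0, 6*x + 10*z)
At (-1, -2, -2): (-12, 0, -26).

(-12, 0, -26)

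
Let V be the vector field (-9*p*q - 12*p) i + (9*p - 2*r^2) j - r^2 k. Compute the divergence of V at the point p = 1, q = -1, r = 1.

-5

∂V₁/∂p = -9*q - 12
∂V₂/∂q = 0
∂V₃/∂r = -2*r
∇·V = -9*q - 2*r - 12
At (1, -1, 1): -5.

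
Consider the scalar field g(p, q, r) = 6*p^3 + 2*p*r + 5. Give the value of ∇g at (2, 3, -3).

(66, 0, 4)

∂g/∂p = 18*p^2 + 2*r
∂g/∂q = 0
∂g/∂r = 2*p
∇g = (18*p^2 + 2*r, 0, 2*p)
At (2, 3, -3): (66, 0, 4).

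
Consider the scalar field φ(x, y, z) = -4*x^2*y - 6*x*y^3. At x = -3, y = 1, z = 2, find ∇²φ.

∂²φ/∂x² = -8*y
∂²φ/∂y² = -36*x*y
∂²φ/∂z² = 0
∇²φ = -36*x*y - 8*y
At (-3, 1, 2): 100.

100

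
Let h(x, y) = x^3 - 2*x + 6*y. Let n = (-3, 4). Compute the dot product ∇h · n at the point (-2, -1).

∂h/∂x = 3*x^2 - 2
∂h/∂y = 6
∇h at (-2, -1) = (10, 6)
∇h · n = (10)(-3) + (6)(4) = -6

-6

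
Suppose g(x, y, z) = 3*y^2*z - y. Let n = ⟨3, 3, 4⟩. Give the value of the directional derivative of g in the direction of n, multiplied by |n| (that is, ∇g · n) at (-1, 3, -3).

∂g/∂x = 0
∂g/∂y = 6*y*z - 1
∂g/∂z = 3*y^2
∇g at (-1, 3, -3) = (0, -55, 27)
∇g · n = (0)(3) + (-55)(3) + (27)(4) = -57

-57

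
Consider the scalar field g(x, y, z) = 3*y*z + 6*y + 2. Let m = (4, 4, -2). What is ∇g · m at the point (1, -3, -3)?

6

∂g/∂x = 0
∂g/∂y = 3*z + 6
∂g/∂z = 3*y
∇g at (1, -3, -3) = (0, -3, -9)
∇g · m = (0)(4) + (-3)(4) + (-9)(-2) = 6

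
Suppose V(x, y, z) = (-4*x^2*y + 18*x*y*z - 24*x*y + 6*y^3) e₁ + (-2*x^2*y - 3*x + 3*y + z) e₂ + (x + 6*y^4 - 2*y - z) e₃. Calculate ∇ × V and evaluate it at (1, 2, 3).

(189, 35, -109)

(∇×V)₁ = ∂V₃/∂y − ∂V₂/∂z = 24*y^3 - 3
(∇×V)₂ = ∂V₁/∂z − ∂V₃/∂x = 18*x*y - 1
(∇×V)₃ = ∂V₂/∂x − ∂V₁/∂y = 4*x^2 - 4*x*y - 18*x*z + 24*x - 18*y^2 - 3
∇×V = (24*y^3 - 3, 18*x*y - 1, 4*x^2 - 4*x*y - 18*x*z + 24*x - 18*y^2 - 3)
At (1, 2, 3): (189, 35, -109).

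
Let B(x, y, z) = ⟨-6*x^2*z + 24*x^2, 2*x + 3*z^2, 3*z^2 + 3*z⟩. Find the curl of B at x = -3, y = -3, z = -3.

(18, -54, 2)

(∇×B)₁ = ∂B₃/∂y − ∂B₂/∂z = -6*z
(∇×B)₂ = ∂B₁/∂z − ∂B₃/∂x = -6*x^2
(∇×B)₃ = ∂B₂/∂x − ∂B₁/∂y = 2
∇×B = (-6*z, -6*x^2, 2)
At (-3, -3, -3): (18, -54, 2).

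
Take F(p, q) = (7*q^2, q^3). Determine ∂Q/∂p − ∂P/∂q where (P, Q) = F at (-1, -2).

∂F₂/∂p = 0
∂F₁/∂q = 14*q
Scalar curl = -14*q
At (-1, -2): 28.

28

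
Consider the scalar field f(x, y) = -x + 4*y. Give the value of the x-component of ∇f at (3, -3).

-1

(∇f)_1 = ∂f/∂x = -1
At (3, -3): -1.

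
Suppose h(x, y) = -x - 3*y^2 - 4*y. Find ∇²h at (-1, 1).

-6

∂²h/∂x² = 0
∂²h/∂y² = -6
∇²h = -6
At (-1, 1): -6.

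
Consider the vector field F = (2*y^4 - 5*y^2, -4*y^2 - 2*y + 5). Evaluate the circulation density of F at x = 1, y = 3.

∂F₂/∂x = 0
∂F₁/∂y = 8*y^3 - 10*y
Scalar curl = -8*y^3 + 10*y
At (1, 3): -186.

-186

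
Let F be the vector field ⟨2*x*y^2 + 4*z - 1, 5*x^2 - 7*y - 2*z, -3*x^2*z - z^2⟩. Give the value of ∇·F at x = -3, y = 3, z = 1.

-18

∂F₁/∂x = 2*y^2
∂F₂/∂y = -7
∂F₃/∂z = -3*x^2 - 2*z
∇·F = -3*x^2 + 2*y^2 - 2*z - 7
At (-3, 3, 1): -18.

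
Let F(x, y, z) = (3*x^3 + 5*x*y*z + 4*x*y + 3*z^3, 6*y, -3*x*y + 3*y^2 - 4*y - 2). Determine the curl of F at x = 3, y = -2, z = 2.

(∇×F)₁ = ∂F₃/∂y − ∂F₂/∂z = -3*x + 6*y - 4
(∇×F)₂ = ∂F₁/∂z − ∂F₃/∂x = 5*x*y + 3*y + 9*z^2
(∇×F)₃ = ∂F₂/∂x − ∂F₁/∂y = -5*x*z - 4*x
∇×F = (-3*x + 6*y - 4, 5*x*y + 3*y + 9*z^2, -5*x*z - 4*x)
At (3, -2, 2): (-25, 0, -42).

(-25, 0, -42)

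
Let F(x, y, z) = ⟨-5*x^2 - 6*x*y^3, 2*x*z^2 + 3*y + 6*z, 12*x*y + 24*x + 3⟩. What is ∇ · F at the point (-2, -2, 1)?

71

∂F₁/∂x = -10*x - 6*y^3
∂F₂/∂y = 3
∂F₃/∂z = 0
∇·F = -10*x - 6*y^3 + 3
At (-2, -2, 1): 71.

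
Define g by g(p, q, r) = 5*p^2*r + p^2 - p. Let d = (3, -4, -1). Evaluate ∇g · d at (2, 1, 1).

49

∂g/∂p = 10*p*r + 2*p - 1
∂g/∂q = 0
∂g/∂r = 5*p^2
∇g at (2, 1, 1) = (23, 0, 20)
∇g · d = (23)(3) + (0)(-4) + (20)(-1) = 49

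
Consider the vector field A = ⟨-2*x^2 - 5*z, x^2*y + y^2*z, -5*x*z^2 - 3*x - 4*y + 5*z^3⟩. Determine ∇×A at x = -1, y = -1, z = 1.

(∇×A)₁ = ∂A₃/∂y − ∂A₂/∂z = -y^2 - 4
(∇×A)₂ = ∂A₁/∂z − ∂A₃/∂x = 5*z^2 - 2
(∇×A)₃ = ∂A₂/∂x − ∂A₁/∂y = 2*x*y
∇×A = (-y^2 - 4, 5*z^2 - 2, 2*x*y)
At (-1, -1, 1): (-5, 3, 2).

(-5, 3, 2)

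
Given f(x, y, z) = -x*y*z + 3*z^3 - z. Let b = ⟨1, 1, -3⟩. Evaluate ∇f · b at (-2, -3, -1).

∂f/∂x = -y*z
∂f/∂y = -x*z
∂f/∂z = -x*y + 9*z^2 - 1
∇f at (-2, -3, -1) = (-3, -2, 2)
∇f · b = (-3)(1) + (-2)(1) + (2)(-3) = -11

-11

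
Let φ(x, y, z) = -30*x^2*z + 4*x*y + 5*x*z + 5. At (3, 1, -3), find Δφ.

∂²φ/∂x² = -60*z
∂²φ/∂y² = 0
∂²φ/∂z² = 0
∇²φ = -60*z
At (3, 1, -3): 180.

180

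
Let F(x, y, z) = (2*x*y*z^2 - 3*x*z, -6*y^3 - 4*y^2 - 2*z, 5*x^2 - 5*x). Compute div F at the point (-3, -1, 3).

-37

∂F₁/∂x = 2*y*z^2 - 3*z
∂F₂/∂y = -18*y^2 - 8*y
∂F₃/∂z = 0
∇·F = -18*y^2 + 2*y*z^2 - 8*y - 3*z
At (-3, -1, 3): -37.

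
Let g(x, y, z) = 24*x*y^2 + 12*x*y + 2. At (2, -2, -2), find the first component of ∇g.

72

(∇g)_1 = ∂g/∂x = 24*y^2 + 12*y
At (2, -2, -2): 72.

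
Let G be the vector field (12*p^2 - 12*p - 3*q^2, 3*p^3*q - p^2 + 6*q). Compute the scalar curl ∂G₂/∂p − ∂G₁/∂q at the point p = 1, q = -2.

-32

∂G₂/∂p = 9*p^2*q - 2*p
∂G₁/∂q = -6*q
Scalar curl = 9*p^2*q - 2*p + 6*q
At (1, -2): -32.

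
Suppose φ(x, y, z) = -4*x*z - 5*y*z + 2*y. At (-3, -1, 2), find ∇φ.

(-8, -8, 17)

∂φ/∂x = -4*z
∂φ/∂y = -5*z + 2
∂φ/∂z = -4*x - 5*y
∇φ = (-4*z, -5*z + 2, -4*x - 5*y)
At (-3, -1, 2): (-8, -8, 17).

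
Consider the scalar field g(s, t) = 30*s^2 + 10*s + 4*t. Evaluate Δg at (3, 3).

60

∂²g/∂s² = 60
∂²g/∂t² = 0
∇²g = 60
At (3, 3): 60.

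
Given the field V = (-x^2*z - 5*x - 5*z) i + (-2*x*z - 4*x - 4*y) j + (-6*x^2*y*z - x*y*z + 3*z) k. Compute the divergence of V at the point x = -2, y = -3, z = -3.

∂V₁/∂x = -2*x*z - 5
∂V₂/∂y = -4
∂V₃/∂z = -6*x^2*y - x*y + 3
∇·V = -6*x^2*y - x*y - 2*x*z - 6
At (-2, -3, -3): 48.

48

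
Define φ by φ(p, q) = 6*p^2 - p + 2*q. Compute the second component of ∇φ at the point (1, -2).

2

(∇φ)_2 = ∂φ/∂q = 2
At (1, -2): 2.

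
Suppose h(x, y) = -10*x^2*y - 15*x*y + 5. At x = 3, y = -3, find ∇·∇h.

∂²h/∂x² = -20*y
∂²h/∂y² = 0
∇²h = -20*y
At (3, -3): 60.

60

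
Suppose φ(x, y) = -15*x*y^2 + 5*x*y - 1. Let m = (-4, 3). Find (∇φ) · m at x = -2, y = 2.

∂φ/∂x = -15*y^2 + 5*y
∂φ/∂y = -30*x*y + 5*x
∇φ at (-2, 2) = (-50, 110)
∇φ · m = (-50)(-4) + (110)(3) = 530

530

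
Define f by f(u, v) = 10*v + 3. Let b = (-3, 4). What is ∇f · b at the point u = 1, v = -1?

∂f/∂u = 0
∂f/∂v = 10
∇f at (1, -1) = (0, 10)
∇f · b = (0)(-3) + (10)(4) = 40

40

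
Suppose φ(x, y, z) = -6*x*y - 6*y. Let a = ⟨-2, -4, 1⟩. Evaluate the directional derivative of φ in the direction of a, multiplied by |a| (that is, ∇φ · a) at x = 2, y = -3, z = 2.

∂φ/∂x = -6*y
∂φ/∂y = -6*x - 6
∂φ/∂z = 0
∇φ at (2, -3, 2) = (18, -18, 0)
∇φ · a = (18)(-2) + (-18)(-4) + (0)(1) = 36

36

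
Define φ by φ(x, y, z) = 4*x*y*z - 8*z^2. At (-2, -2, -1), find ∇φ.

(8, 8, 32)

∂φ/∂x = 4*y*z
∂φ/∂y = 4*x*z
∂φ/∂z = 4*x*y - 16*z
∇φ = (4*y*z, 4*x*z, 4*x*y - 16*z)
At (-2, -2, -1): (8, 8, 32).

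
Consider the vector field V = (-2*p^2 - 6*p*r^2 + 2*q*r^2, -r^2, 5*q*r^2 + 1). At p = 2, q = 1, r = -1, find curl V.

(∇×V)₁ = ∂V₃/∂q − ∂V₂/∂r = 5*r^2 + 2*r
(∇×V)₂ = ∂V₁/∂r − ∂V₃/∂p = -12*p*r + 4*q*r
(∇×V)₃ = ∂V₂/∂p − ∂V₁/∂q = -2*r^2
∇×V = (5*r^2 + 2*r, -12*p*r + 4*q*r, -2*r^2)
At (2, 1, -1): (3, 20, -2).

(3, 20, -2)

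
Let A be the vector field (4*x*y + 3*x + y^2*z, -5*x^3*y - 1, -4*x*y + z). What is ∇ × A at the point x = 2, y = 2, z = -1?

(-8, 12, -124)

(∇×A)₁ = ∂A₃/∂y − ∂A₂/∂z = -4*x
(∇×A)₂ = ∂A₁/∂z − ∂A₃/∂x = y^2 + 4*y
(∇×A)₃ = ∂A₂/∂x − ∂A₁/∂y = -15*x^2*y - 4*x - 2*y*z
∇×A = (-4*x, y^2 + 4*y, -15*x^2*y - 4*x - 2*y*z)
At (2, 2, -1): (-8, 12, -124).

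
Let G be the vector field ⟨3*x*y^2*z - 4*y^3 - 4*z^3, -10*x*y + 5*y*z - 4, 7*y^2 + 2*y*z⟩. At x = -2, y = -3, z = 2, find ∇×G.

(∇×G)₁ = ∂G₃/∂y − ∂G₂/∂z = 9*y + 2*z
(∇×G)₂ = ∂G₁/∂z − ∂G₃/∂x = 3*x*y^2 - 12*z^2
(∇×G)₃ = ∂G₂/∂x − ∂G₁/∂y = -6*x*y*z + 12*y^2 - 10*y
∇×G = (9*y + 2*z, 3*x*y^2 - 12*z^2, -6*x*y*z + 12*y^2 - 10*y)
At (-2, -3, 2): (-23, -102, 66).

(-23, -102, 66)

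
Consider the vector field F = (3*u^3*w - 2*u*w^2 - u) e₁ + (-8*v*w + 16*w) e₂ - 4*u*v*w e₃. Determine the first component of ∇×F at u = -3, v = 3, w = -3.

(∇×F)_1 = ∂F₃/∂v − ∂F₂/∂w
= -4*u*w − (-8*v + 16)
= -4*u*w + 8*v - 16
At (-3, 3, -3): -28.

-28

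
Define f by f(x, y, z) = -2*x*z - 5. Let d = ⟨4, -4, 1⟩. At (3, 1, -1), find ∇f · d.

2

∂f/∂x = -2*z
∂f/∂y = 0
∂f/∂z = -2*x
∇f at (3, 1, -1) = (2, 0, -6)
∇f · d = (2)(4) + (0)(-4) + (-6)(1) = 2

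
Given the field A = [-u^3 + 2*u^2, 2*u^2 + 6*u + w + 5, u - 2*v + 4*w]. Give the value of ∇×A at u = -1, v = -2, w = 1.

(-3, -1, 2)

(∇×A)₁ = ∂A₃/∂v − ∂A₂/∂w = -3
(∇×A)₂ = ∂A₁/∂w − ∂A₃/∂u = -1
(∇×A)₃ = ∂A₂/∂u − ∂A₁/∂v = 4*u + 6
∇×A = (-3, -1, 4*u + 6)
At (-1, -2, 1): (-3, -1, 2).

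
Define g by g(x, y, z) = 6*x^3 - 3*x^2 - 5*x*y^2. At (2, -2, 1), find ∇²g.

46

∂²g/∂x² = 6*(6*x - 1)
∂²g/∂y² = -10*x
∂²g/∂z² = 0
∇²g = 26*x - 6
At (2, -2, 1): 46.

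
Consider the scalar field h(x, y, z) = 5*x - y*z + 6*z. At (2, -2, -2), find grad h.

∂h/∂x = 5
∂h/∂y = -z
∂h/∂z = -y + 6
∇h = (5, -z, -y + 6)
At (2, -2, -2): (5, 2, 8).

(5, 2, 8)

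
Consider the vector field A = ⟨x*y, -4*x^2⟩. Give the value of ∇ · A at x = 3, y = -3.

∂A₁/∂x = y
∂A₂/∂y = 0
∇·A = y
At (3, -3): -3.

-3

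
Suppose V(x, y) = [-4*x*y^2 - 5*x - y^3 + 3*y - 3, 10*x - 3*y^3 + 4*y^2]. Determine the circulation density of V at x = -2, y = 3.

∂V₂/∂x = 10
∂V₁/∂y = -8*x*y - 3*y^2 + 3
Scalar curl = 8*x*y + 3*y^2 + 7
At (-2, 3): -14.

-14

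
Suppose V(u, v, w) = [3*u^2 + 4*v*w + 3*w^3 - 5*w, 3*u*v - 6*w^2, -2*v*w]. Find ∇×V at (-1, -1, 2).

(20, 27, -11)

(∇×V)₁ = ∂V₃/∂v − ∂V₂/∂w = 10*w
(∇×V)₂ = ∂V₁/∂w − ∂V₃/∂u = 4*v + 9*w^2 - 5
(∇×V)₃ = ∂V₂/∂u − ∂V₁/∂v = 3*v - 4*w
∇×V = (10*w, 4*v + 9*w^2 - 5, 3*v - 4*w)
At (-1, -1, 2): (20, 27, -11).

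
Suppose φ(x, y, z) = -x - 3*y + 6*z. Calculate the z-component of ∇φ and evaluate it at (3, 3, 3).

6

(∇φ)_3 = ∂φ/∂z = 6
At (3, 3, 3): 6.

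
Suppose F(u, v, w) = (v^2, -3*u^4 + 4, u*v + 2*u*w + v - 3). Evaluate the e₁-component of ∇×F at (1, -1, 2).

(∇×F)_1 = ∂F₃/∂v − ∂F₂/∂w
= u + 1 − (0)
= u + 1
At (1, -1, 2): 2.

2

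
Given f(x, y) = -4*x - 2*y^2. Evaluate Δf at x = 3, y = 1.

-4

∂²f/∂x² = 0
∂²f/∂y² = -4
∇²f = -4
At (3, 1): -4.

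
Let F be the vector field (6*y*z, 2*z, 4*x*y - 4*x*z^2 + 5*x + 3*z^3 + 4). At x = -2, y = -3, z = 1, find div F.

25

∂F₁/∂x = 0
∂F₂/∂y = 0
∂F₃/∂z = -8*x*z + 9*z^2
∇·F = -8*x*z + 9*z^2
At (-2, -3, 1): 25.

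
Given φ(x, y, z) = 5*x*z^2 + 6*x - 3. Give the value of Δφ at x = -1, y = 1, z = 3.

∂²φ/∂x² = 0
∂²φ/∂y² = 0
∂²φ/∂z² = 10*x
∇²φ = 10*x
At (-1, 1, 3): -10.

-10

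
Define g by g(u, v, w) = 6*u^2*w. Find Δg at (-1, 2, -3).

∂²g/∂u² = 12*w
∂²g/∂v² = 0
∂²g/∂w² = 0
∇²g = 12*w
At (-1, 2, -3): -36.

-36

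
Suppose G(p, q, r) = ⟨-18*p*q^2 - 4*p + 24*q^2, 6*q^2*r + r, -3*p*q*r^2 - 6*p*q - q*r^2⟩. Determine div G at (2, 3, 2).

∂G₁/∂p = -18*q^2 - 4
∂G₂/∂q = 12*q*r
∂G₃/∂r = -6*p*q*r - 2*q*r
∇·G = -6*p*q*r - 18*q^2 + 10*q*r - 4
At (2, 3, 2): -178.

-178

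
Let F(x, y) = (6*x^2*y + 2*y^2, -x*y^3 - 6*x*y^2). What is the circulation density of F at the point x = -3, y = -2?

-62

∂F₂/∂x = -y^3 - 6*y^2
∂F₁/∂y = 6*x^2 + 4*y
Scalar curl = -6*x^2 - y^3 - 6*y^2 - 4*y
At (-3, -2): -62.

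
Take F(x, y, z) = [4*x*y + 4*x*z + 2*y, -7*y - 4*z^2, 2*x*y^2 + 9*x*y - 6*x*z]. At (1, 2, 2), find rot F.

(33, -10, -6)

(∇×F)₁ = ∂F₃/∂y − ∂F₂/∂z = 4*x*y + 9*x + 8*z
(∇×F)₂ = ∂F₁/∂z − ∂F₃/∂x = 4*x - 2*y^2 - 9*y + 6*z
(∇×F)₃ = ∂F₂/∂x − ∂F₁/∂y = -4*x - 2
∇×F = (4*x*y + 9*x + 8*z, 4*x - 2*y^2 - 9*y + 6*z, -4*x - 2)
At (1, 2, 2): (33, -10, -6).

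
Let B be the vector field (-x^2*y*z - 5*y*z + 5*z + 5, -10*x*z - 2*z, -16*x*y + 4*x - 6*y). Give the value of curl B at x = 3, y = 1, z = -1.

(∇×B)₁ = ∂B₃/∂y − ∂B₂/∂z = -6*x - 4
(∇×B)₂ = ∂B₁/∂z − ∂B₃/∂x = -x^2*y + 11*y + 1
(∇×B)₃ = ∂B₂/∂x − ∂B₁/∂y = x^2*z - 5*z
∇×B = (-6*x - 4, -x^2*y + 11*y + 1, x^2*z - 5*z)
At (3, 1, -1): (-22, 3, -4).

(-22, 3, -4)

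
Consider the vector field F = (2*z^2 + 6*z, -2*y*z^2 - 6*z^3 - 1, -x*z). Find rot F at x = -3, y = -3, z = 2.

(48, 16, 0)

(∇×F)₁ = ∂F₃/∂y − ∂F₂/∂z = 4*y*z + 18*z^2
(∇×F)₂ = ∂F₁/∂z − ∂F₃/∂x = 5*z + 6
(∇×F)₃ = ∂F₂/∂x − ∂F₁/∂y = 0
∇×F = (4*y*z + 18*z^2, 5*z + 6, 0)
At (-3, -3, 2): (48, 16, 0).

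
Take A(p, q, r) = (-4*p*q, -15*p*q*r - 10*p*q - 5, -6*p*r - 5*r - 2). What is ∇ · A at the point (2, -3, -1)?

5

∂A₁/∂p = -4*q
∂A₂/∂q = -15*p*r - 10*p
∂A₃/∂r = -6*p - 5
∇·A = -15*p*r - 16*p - 4*q - 5
At (2, -3, -1): 5.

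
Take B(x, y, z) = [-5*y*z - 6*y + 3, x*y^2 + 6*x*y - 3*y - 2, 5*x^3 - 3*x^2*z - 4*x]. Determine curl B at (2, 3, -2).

(0, -95, 23)

(∇×B)₁ = ∂B₃/∂y − ∂B₂/∂z = 0
(∇×B)₂ = ∂B₁/∂z − ∂B₃/∂x = -15*x^2 + 6*x*z - 5*y + 4
(∇×B)₃ = ∂B₂/∂x − ∂B₁/∂y = y^2 + 6*y + 5*z + 6
∇×B = (0, -15*x^2 + 6*x*z - 5*y + 4, y^2 + 6*y + 5*z + 6)
At (2, 3, -2): (0, -95, 23).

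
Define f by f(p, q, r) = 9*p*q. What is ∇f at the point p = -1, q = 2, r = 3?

(18, -9, 0)

∂f/∂p = 9*q
∂f/∂q = 9*p
∂f/∂r = 0
∇f = (9*q, 9*p, 0)
At (-1, 2, 3): (18, -9, 0).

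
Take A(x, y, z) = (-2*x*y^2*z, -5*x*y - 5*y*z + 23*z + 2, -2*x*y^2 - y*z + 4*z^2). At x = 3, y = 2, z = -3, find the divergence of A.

-2

∂A₁/∂x = -2*y^2*z
∂A₂/∂y = -5*x - 5*z
∂A₃/∂z = -y + 8*z
∇·A = -5*x - 2*y^2*z - y + 3*z
At (3, 2, -3): -2.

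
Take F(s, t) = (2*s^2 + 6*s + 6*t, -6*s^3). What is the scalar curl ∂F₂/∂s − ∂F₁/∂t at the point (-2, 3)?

∂F₂/∂s = -18*s^2
∂F₁/∂t = 6
Scalar curl = -18*s^2 - 6
At (-2, 3): -78.

-78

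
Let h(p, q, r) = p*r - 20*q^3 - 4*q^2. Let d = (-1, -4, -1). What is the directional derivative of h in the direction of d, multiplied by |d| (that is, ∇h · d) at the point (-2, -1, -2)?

∂h/∂p = r
∂h/∂q = -60*q^2 - 8*q
∂h/∂r = p
∇h at (-2, -1, -2) = (-2, -52, -2)
∇h · d = (-2)(-1) + (-52)(-4) + (-2)(-1) = 212

212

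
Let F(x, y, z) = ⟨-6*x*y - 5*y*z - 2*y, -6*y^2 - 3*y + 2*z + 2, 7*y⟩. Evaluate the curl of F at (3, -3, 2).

(5, 15, 30)

(∇×F)₁ = ∂F₃/∂y − ∂F₂/∂z = 5
(∇×F)₂ = ∂F₁/∂z − ∂F₃/∂x = -5*y
(∇×F)₃ = ∂F₂/∂x − ∂F₁/∂y = 6*x + 5*z + 2
∇×F = (5, -5*y, 6*x + 5*z + 2)
At (3, -3, 2): (5, 15, 30).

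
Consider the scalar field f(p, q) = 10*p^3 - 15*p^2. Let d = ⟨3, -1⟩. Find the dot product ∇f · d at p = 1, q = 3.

∂f/∂p = 30*p^2 - 30*p
∂f/∂q = 0
∇f at (1, 3) = (0, 0)
∇f · d = (0)(3) + (0)(-1) = 0

0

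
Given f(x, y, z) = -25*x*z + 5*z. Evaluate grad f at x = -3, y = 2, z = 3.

∂f/∂x = -25*z
∂f/∂y = 0
∂f/∂z = -25*x + 5
∇f = (-25*z, 0, -25*x + 5)
At (-3, 2, 3): (-75, 0, 80).

(-75, 0, 80)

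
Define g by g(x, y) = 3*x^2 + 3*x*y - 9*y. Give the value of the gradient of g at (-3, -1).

(-21, -18)

∂g/∂x = 6*x + 3*y
∂g/∂y = 3*x - 9
∇g = (6*x + 3*y, 3*x - 9)
At (-3, -1): (-21, -18).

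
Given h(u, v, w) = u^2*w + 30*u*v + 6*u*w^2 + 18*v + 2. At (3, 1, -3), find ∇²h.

∂²h/∂u² = 2*w
∂²h/∂v² = 0
∂²h/∂w² = 12*u
∇²h = 12*u + 2*w
At (3, 1, -3): 30.

30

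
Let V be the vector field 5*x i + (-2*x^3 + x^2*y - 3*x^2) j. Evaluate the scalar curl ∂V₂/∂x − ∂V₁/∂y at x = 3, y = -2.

-84

∂V₂/∂x = -6*x^2 + 2*x*y - 6*x
∂V₁/∂y = 0
Scalar curl = -6*x^2 + 2*x*y - 6*x
At (3, -2): -84.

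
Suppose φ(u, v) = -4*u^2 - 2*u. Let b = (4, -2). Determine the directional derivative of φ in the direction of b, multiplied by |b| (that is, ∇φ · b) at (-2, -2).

56

∂φ/∂u = -8*u - 2
∂φ/∂v = 0
∇φ at (-2, -2) = (14, 0)
∇φ · b = (14)(4) + (0)(-2) = 56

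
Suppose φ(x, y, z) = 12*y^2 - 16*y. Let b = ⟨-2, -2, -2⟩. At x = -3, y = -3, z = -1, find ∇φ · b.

∂φ/∂x = 0
∂φ/∂y = 24*y - 16
∂φ/∂z = 0
∇φ at (-3, -3, -1) = (0, -88, 0)
∇φ · b = (0)(-2) + (-88)(-2) + (0)(-2) = 176

176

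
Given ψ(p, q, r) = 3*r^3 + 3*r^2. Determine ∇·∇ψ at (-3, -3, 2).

42

∂²ψ/∂p² = 0
∂²ψ/∂q² = 0
∂²ψ/∂r² = 6*(3*r + 1)
∇²ψ = 18*r + 6
At (-3, -3, 2): 42.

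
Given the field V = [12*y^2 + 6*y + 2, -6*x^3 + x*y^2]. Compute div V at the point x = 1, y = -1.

-2

∂V₁/∂x = 0
∂V₂/∂y = 2*x*y
∇·V = 2*x*y
At (1, -1): -2.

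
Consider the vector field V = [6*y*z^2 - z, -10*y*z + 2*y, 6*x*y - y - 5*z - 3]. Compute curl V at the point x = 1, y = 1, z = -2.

(15, -31, -24)

(∇×V)₁ = ∂V₃/∂y − ∂V₂/∂z = 6*x + 10*y - 1
(∇×V)₂ = ∂V₁/∂z − ∂V₃/∂x = 12*y*z - 6*y - 1
(∇×V)₃ = ∂V₂/∂x − ∂V₁/∂y = -6*z^2
∇×V = (6*x + 10*y - 1, 12*y*z - 6*y - 1, -6*z^2)
At (1, 1, -2): (15, -31, -24).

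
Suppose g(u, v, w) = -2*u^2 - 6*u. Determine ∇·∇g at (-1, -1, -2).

-4

∂²g/∂u² = -4
∂²g/∂v² = 0
∂²g/∂w² = 0
∇²g = -4
At (-1, -1, -2): -4.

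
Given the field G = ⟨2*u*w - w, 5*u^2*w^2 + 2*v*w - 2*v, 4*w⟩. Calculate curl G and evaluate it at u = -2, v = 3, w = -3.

(114, -5, -180)

(∇×G)₁ = ∂G₃/∂v − ∂G₂/∂w = -10*u^2*w - 2*v
(∇×G)₂ = ∂G₁/∂w − ∂G₃/∂u = 2*u - 1
(∇×G)₃ = ∂G₂/∂u − ∂G₁/∂v = 10*u*w^2
∇×G = (-10*u^2*w - 2*v, 2*u - 1, 10*u*w^2)
At (-2, 3, -3): (114, -5, -180).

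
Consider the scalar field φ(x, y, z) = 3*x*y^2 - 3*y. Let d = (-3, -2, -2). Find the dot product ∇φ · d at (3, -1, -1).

33

∂φ/∂x = 3*y^2
∂φ/∂y = 6*x*y - 3
∂φ/∂z = 0
∇φ at (3, -1, -1) = (3, -21, 0)
∇φ · d = (3)(-3) + (-21)(-2) + (0)(-2) = 33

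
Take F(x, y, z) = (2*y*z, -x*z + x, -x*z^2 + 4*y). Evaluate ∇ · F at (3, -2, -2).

∂F₁/∂x = 0
∂F₂/∂y = 0
∂F₃/∂z = -2*x*z
∇·F = -2*x*z
At (3, -2, -2): 12.

12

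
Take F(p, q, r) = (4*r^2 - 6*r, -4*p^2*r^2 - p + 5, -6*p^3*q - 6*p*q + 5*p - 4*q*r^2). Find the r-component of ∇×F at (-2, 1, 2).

(∇×F)_3 = ∂F₂/∂p − ∂F₁/∂q
= -8*p*r^2 - 1 − (0)
= -8*p*r^2 - 1
At (-2, 1, 2): 63.

63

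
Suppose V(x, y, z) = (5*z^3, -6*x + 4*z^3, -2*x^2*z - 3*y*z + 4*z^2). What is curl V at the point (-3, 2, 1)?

(-15, 3, -6)

(∇×V)₁ = ∂V₃/∂y − ∂V₂/∂z = -12*z^2 - 3*z
(∇×V)₂ = ∂V₁/∂z − ∂V₃/∂x = 4*x*z + 15*z^2
(∇×V)₃ = ∂V₂/∂x − ∂V₁/∂y = -6
∇×V = (-12*z^2 - 3*z, 4*x*z + 15*z^2, -6)
At (-3, 2, 1): (-15, 3, -6).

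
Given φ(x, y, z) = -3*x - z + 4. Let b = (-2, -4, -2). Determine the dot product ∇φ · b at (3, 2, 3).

8

∂φ/∂x = -3
∂φ/∂y = 0
∂φ/∂z = -1
∇φ at (3, 2, 3) = (-3, 0, -1)
∇φ · b = (-3)(-2) + (0)(-4) + (-1)(-2) = 8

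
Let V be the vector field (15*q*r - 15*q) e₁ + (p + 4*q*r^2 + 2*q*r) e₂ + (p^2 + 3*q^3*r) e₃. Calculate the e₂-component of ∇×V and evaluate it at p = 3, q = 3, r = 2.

(∇×V)_2 = ∂V₁/∂r − ∂V₃/∂p
= 15*q − (2*p)
= -2*p + 15*q
At (3, 3, 2): 39.

39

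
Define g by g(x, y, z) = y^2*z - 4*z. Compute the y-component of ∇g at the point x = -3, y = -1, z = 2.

(∇g)_2 = ∂g/∂y = 2*y*z
At (-3, -1, 2): -4.

-4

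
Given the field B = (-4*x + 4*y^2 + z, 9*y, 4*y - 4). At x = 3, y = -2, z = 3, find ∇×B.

(∇×B)₁ = ∂B₃/∂y − ∂B₂/∂z = 4
(∇×B)₂ = ∂B₁/∂z − ∂B₃/∂x = 1
(∇×B)₃ = ∂B₂/∂x − ∂B₁/∂y = -8*y
∇×B = (4, 1, -8*y)
At (3, -2, 3): (4, 1, 16).

(4, 1, 16)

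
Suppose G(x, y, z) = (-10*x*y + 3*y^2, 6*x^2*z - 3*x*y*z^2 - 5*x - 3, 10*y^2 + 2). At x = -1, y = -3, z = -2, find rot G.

(-102, 0, 63)

(∇×G)₁ = ∂G₃/∂y − ∂G₂/∂z = -6*x^2 + 6*x*y*z + 20*y
(∇×G)₂ = ∂G₁/∂z − ∂G₃/∂x = 0
(∇×G)₃ = ∂G₂/∂x − ∂G₁/∂y = 12*x*z + 10*x - 3*y*z^2 - 6*y - 5
∇×G = (-6*x^2 + 6*x*y*z + 20*y, 0, 12*x*z + 10*x - 3*y*z^2 - 6*y - 5)
At (-1, -3, -2): (-102, 0, 63).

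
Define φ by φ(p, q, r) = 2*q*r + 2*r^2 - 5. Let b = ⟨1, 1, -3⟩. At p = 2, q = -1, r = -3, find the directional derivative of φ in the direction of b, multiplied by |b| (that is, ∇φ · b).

∂φ/∂p = 0
∂φ/∂q = 2*r
∂φ/∂r = 2*q + 4*r
∇φ at (2, -1, -3) = (0, -6, -14)
∇φ · b = (0)(1) + (-6)(1) + (-14)(-3) = 36

36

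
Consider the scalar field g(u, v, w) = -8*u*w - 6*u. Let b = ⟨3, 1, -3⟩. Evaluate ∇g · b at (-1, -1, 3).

∂g/∂u = -8*w - 6
∂g/∂v = 0
∂g/∂w = -8*u
∇g at (-1, -1, 3) = (-30, 0, 8)
∇g · b = (-30)(3) + (0)(1) + (8)(-3) = -114

-114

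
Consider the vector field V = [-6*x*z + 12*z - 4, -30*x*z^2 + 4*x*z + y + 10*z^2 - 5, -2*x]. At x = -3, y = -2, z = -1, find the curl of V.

(∇×V)₁ = ∂V₃/∂y − ∂V₂/∂z = 60*x*z - 4*x - 20*z
(∇×V)₂ = ∂V₁/∂z − ∂V₃/∂x = -6*x + 14
(∇×V)₃ = ∂V₂/∂x − ∂V₁/∂y = -30*z^2 + 4*z
∇×V = (60*x*z - 4*x - 20*z, -6*x + 14, -30*z^2 + 4*z)
At (-3, -2, -1): (212, 32, -34).

(212, 32, -34)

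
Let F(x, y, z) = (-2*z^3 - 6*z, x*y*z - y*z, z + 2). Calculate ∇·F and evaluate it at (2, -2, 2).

3

∂F₁/∂x = 0
∂F₂/∂y = x*z - z
∂F₃/∂z = 1
∇·F = x*z - z + 1
At (2, -2, 2): 3.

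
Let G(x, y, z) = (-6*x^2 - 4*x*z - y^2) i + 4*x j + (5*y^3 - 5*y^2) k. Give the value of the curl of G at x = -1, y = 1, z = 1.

(5, 4, 6)

(∇×G)₁ = ∂G₃/∂y − ∂G₂/∂z = 15*y^2 - 10*y
(∇×G)₂ = ∂G₁/∂z − ∂G₃/∂x = -4*x
(∇×G)₃ = ∂G₂/∂x − ∂G₁/∂y = 2*y + 4
∇×G = (15*y^2 - 10*y, -4*x, 2*y + 4)
At (-1, 1, 1): (5, 4, 6).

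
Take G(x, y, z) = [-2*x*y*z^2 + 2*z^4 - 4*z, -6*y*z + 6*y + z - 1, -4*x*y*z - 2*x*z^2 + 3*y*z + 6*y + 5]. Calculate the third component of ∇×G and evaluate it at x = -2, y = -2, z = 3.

(∇×G)_3 = ∂G₂/∂x − ∂G₁/∂y
= 0 − (-2*x*z^2)
= 2*x*z^2
At (-2, -2, 3): -36.

-36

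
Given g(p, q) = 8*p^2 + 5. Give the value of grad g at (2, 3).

(32, 0)

∂g/∂p = 16*p
∂g/∂q = 0
∇g = (16*p, 0)
At (2, 3): (32, 0).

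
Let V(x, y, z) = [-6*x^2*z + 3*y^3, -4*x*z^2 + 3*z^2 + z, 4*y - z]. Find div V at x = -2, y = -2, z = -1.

∂V₁/∂x = -12*x*z
∂V₂/∂y = 0
∂V₃/∂z = -1
∇·V = -12*x*z - 1
At (-2, -2, -1): -25.

-25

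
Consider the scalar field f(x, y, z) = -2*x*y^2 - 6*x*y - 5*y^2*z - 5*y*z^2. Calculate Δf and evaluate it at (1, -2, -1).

∂²f/∂x² = 0
∂²f/∂y² = -2*(2*x + 5*z)
∂²f/∂z² = -10*y
∇²f = -4*x - 10*y - 10*z
At (1, -2, -1): 26.

26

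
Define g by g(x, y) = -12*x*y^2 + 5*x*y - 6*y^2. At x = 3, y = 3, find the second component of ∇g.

(∇g)_2 = ∂g/∂y = -24*x*y + 5*x - 12*y
At (3, 3): -237.

-237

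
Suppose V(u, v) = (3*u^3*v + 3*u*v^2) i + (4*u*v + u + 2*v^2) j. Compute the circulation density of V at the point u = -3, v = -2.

38

∂V₂/∂u = 4*v + 1
∂V₁/∂v = 3*u^3 + 6*u*v
Scalar curl = -3*u^3 - 6*u*v + 4*v + 1
At (-3, -2): 38.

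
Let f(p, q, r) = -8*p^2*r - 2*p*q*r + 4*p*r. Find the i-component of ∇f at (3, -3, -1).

38

(∇f)_1 = ∂f/∂p = -16*p*r - 2*q*r + 4*r
At (3, -3, -1): 38.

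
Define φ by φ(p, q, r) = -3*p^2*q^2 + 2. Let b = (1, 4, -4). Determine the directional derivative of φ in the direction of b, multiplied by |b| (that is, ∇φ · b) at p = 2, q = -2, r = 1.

144

∂φ/∂p = -6*p*q^2
∂φ/∂q = -6*p^2*q
∂φ/∂r = 0
∇φ at (2, -2, 1) = (-48, 48, 0)
∇φ · b = (-48)(1) + (48)(4) + (0)(-4) = 144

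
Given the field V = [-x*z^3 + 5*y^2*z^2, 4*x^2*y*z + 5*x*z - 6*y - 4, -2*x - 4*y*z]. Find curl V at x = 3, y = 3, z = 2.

(∇×V)₁ = ∂V₃/∂y − ∂V₂/∂z = -4*x^2*y - 5*x - 4*z
(∇×V)₂ = ∂V₁/∂z − ∂V₃/∂x = -3*x*z^2 + 10*y^2*z + 2
(∇×V)₃ = ∂V₂/∂x − ∂V₁/∂y = 8*x*y*z - 10*y*z^2 + 5*z
∇×V = (-4*x^2*y - 5*x - 4*z, -3*x*z^2 + 10*y^2*z + 2, 8*x*y*z - 10*y*z^2 + 5*z)
At (3, 3, 2): (-131, 146, 34).

(-131, 146, 34)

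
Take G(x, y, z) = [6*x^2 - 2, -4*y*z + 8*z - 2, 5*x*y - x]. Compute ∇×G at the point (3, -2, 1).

(-1, 11, 0)

(∇×G)₁ = ∂G₃/∂y − ∂G₂/∂z = 5*x + 4*y - 8
(∇×G)₂ = ∂G₁/∂z − ∂G₃/∂x = -5*y + 1
(∇×G)₃ = ∂G₂/∂x − ∂G₁/∂y = 0
∇×G = (5*x + 4*y - 8, -5*y + 1, 0)
At (3, -2, 1): (-1, 11, 0).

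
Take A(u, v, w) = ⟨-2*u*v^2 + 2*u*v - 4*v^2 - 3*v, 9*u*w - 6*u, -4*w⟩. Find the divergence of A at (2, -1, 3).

∂A₁/∂u = -2*v^2 + 2*v
∂A₂/∂v = 0
∂A₃/∂w = -4
∇·A = -2*v^2 + 2*v - 4
At (2, -1, 3): -8.

-8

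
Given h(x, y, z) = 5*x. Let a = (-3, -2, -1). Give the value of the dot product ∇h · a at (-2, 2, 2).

-15

∂h/∂x = 5
∂h/∂y = 0
∂h/∂z = 0
∇h at (-2, 2, 2) = (5, 0, 0)
∇h · a = (5)(-3) + (0)(-2) + (0)(-1) = -15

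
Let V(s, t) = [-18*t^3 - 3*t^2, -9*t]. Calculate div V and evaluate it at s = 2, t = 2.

-9

∂V₁/∂s = 0
∂V₂/∂t = -9
∇·V = -9
At (2, 2): -9.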